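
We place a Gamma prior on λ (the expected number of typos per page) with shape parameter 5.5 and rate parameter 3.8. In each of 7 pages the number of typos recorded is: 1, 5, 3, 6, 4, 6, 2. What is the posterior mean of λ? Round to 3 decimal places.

Posterior mean ≈ 3.009

Total count ∑xᵢ = 27 over n = 7 pages.
Gamma is conjugate to the Poisson likelihood: posterior is Gamma(shape = 5.5+27 = 32.5, rate = 3.8+7 = 10.8).
E[λ | data] = 32.5/10.8 = 3.009.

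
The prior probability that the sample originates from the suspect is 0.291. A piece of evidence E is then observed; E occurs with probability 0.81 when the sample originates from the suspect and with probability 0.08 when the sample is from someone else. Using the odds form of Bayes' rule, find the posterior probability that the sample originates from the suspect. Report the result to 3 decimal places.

Prior odds = 0.291/(1−0.291) = 0.41044. In log-odds, ln(0.41044) = -0.89053.
Add log likelihood ratio: ln(10.125) = 2.3150.
Posterior log-odds = 1.4245, so posterior odds = exp(1.4245) = 4.1557. Converting, P(H|E) = 4.1557/5.1557 = 0.806.

Posterior probability ≈ 0.806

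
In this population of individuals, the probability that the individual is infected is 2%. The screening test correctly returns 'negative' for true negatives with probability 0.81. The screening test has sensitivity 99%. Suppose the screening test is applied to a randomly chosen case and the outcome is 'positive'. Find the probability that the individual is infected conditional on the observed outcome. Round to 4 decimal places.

Write H for 'the individual is infected'. Prior odds H:¬H = 0.02/0.98 = 0.020408. For the 'positive' outcome, the likelihood ratio is 0.99/0.19 = 5.2105.
Posterior odds = 0.020408 × 5.2105 = 0.10634, so P(H|E) = 0.10634/(1+0.10634) = 0.0961.

P(H | E) ≈ 0.0961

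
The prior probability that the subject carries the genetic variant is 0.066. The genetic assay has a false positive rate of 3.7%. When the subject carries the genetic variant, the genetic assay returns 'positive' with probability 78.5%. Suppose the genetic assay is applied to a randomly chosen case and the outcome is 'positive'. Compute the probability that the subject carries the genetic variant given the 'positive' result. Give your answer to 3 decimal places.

Let H be the event that the subject carries the genetic variant. P(H) = 0.066, so P(¬H) = 0.934. With E the 'positive' result, P(E|H) = 0.785 and P(E|¬H) = 0.037.
P(E) = 0.785·0.066 + 0.037·0.934 = 0.051810 + 0.034558 = 0.086368.
By Bayes' theorem, P(H|E) = 0.051810 / 0.086368 = 0.600.

P(H | E) ≈ 0.600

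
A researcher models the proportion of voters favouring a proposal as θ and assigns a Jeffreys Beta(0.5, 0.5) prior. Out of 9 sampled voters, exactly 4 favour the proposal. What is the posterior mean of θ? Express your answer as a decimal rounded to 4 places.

Posterior mean ≈ 0.4500

Observing 4 successes and 5 failures updates Beta(0.5, 0.5) by adding the success and failure counts to the two shape parameters: α = 0.5+4 = 4.5, β = 0.5+5 = 5.5.
E[θ | data] = 4.5/(4.5+5.5) = 0.4500.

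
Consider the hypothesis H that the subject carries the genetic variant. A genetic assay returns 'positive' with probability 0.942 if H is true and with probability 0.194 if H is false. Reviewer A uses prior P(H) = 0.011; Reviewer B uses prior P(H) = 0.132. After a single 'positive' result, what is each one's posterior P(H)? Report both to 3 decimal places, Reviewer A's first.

Reviewer A: 0.051; Reviewer B: 0.425

The likelihood ratio for a 'positive' result is 0.942/0.194 = 4.8557.
Reviewer A: prior odds 0.011/0.989 = 0.011122; posterior odds 0.054006; posterior probability 0.051.
Reviewer B: prior odds 0.132/0.868 = 0.15207; posterior odds 0.73842; posterior probability 0.425.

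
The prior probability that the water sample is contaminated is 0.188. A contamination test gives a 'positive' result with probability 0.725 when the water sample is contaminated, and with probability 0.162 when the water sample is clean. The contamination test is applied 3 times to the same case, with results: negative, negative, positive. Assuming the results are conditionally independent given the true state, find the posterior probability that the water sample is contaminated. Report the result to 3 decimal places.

With H the event that the water sample is contaminated, the joint likelihood of the observed sequence is P(data|H) = 0.275·0.275·0.725 = 0.054828 and P(data|¬H) = 0.838·0.838·0.162 = 0.11376.
Bayes: P(H|data) = 0.188·0.054828 / (0.188·0.054828 + 0.812·0.11376) = 0.010308/0.10268 = 0.1004.

Posterior P(H) ≈ 0.100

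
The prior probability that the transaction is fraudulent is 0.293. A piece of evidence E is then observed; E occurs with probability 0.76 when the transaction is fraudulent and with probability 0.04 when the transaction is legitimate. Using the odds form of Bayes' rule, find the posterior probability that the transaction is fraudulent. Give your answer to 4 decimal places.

Posterior probability ≈ 0.8873

Prior odds = 0.293/(1−0.293) = 0.41443. In log-odds, ln(0.41443) = -0.88086.
Add log likelihood ratio: ln(19.000) = 2.9444.
Posterior log-odds = 2.0636, so posterior odds = exp(2.0636) = 7.8741. Converting, P(H|E) = 7.8741/8.8741 = 0.8873.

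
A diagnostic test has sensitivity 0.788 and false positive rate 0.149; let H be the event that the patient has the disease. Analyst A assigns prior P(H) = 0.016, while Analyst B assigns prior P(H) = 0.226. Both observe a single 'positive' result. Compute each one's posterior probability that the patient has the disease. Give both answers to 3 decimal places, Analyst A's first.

Analyst A: 0.079; Analyst B: 0.607

The likelihood ratio for a 'positive' result is 0.788/0.149 = 5.2886.
Analyst A: prior odds 0.016/0.984 = 0.016260; posterior odds 0.085993; posterior probability 0.079.
Analyst B: prior odds 0.226/0.774 = 0.29199; posterior odds 1.5442; posterior probability 0.607.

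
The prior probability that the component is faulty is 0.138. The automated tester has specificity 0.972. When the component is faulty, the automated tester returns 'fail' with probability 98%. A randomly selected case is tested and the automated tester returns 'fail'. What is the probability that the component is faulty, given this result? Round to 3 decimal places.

Write H for 'the component is faulty'. Prior odds H:¬H = 0.138/0.862 = 0.16009. For the 'fail' outcome, the likelihood ratio is 0.98/0.028 = 35.000.
Posterior odds = 0.16009 × 35.000 = 5.6032, so P(H|E) = 5.6032/(1+5.6032) = 0.849.

P(H | E) ≈ 0.849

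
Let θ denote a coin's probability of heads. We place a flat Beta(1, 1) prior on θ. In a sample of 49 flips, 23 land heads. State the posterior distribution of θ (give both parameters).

The binomial likelihood is conjugate to the Beta prior: with 23 successes and 26 failures, the posterior is Beta(1+23, 1+26) = Beta(24, 27).

Posterior: Beta(24, 27)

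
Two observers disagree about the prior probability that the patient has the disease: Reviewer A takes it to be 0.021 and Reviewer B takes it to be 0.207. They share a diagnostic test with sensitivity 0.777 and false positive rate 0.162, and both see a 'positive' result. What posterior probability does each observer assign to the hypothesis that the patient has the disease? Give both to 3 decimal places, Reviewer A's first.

Reviewer A: 0.093; Reviewer B: 0.556

The likelihood ratio for a 'positive' result is 0.777/0.162 = 4.7963.
Reviewer A: prior odds 0.021/0.979 = 0.021450; posterior odds 0.10288; posterior probability 0.093.
Reviewer B: prior odds 0.207/0.793 = 0.26103; posterior odds 1.2520; posterior probability 0.556.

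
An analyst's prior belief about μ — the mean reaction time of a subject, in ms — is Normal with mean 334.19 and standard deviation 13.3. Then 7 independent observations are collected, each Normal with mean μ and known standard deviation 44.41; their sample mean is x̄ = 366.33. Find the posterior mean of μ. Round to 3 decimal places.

With known σ, the Normal prior is conjugate. Weight on the data is w = (n/σ²)/(n/σ² + 1/τ₀²) = 0.00354925/(0.00354925+0.00565323) = 0.38568.
Posterior mean = w·x̄ + (1−w)·μ₀ = 0.38568·366.33 + 0.61432·334.19 = 346.586.

Posterior mean ≈ 346.586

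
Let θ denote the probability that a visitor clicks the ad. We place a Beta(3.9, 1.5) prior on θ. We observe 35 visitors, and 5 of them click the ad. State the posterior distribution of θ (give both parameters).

Posterior: Beta(8.9, 31.5)

The binomial likelihood is conjugate to the Beta prior: with 5 successes and 30 failures, the posterior is Beta(3.9+5, 1.5+30) = Beta(8.9, 31.5).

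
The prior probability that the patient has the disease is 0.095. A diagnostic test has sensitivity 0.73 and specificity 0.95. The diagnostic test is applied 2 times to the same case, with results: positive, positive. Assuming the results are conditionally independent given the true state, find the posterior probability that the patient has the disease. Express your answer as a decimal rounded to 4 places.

Posterior P(H) ≈ 0.9572

Let H be the event that the patient has the disease; start with P(H) = 0.095. P('positive'|H) = 0.73, P('positive'|¬H) = 0.05.
Update on result 1 ('positive'): P(H) ← 0.73·0.0950 / (0.73·0.0950 + 0.05·0.9050) = 0.069350/0.11460 = 0.6051.
Update on result 2 ('positive'): P(H) ← 0.73·0.6051 / (0.73·0.6051 + 0.05·0.3949) = 0.44176/0.46150 = 0.9572.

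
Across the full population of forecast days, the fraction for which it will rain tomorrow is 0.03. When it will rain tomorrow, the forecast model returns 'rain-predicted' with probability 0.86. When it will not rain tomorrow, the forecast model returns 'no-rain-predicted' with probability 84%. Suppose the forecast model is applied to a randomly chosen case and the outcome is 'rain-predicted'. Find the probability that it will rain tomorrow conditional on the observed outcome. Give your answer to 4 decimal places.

Write H for 'it will rain tomorrow'. Prior odds H:¬H = 0.03/0.97 = 0.030928. For the 'rain-predicted' outcome, the likelihood ratio is 0.86/0.16 = 5.3750.
Posterior odds = 0.030928 × 5.3750 = 0.16624, so P(H|E) = 0.16624/(1+0.16624) = 0.1425.

P(H | E) ≈ 0.1425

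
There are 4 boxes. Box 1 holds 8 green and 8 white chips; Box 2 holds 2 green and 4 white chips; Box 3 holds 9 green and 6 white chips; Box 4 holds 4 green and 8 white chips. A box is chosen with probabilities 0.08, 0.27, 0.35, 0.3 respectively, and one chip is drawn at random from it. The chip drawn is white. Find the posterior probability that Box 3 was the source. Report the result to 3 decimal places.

Posterior probability ≈ 0.250

Tabulate prior·likelihood by source: [1] prior 0.08, lik 0.5, product 0.04000; [2] prior 0.27, lik 0.6667, product 0.1800; [3] prior 0.35, lik 0.4, product 0.1400; [4] prior 0.3, lik 0.6667, product 0.2000.
Normalizing constant = 0.56000; the posterior for Box 3 is its product over the sum, 0.1400/0.56000 = 0.250.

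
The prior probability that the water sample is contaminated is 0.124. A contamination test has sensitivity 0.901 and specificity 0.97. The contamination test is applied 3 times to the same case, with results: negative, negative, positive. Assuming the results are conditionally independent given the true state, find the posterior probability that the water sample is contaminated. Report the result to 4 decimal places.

Posterior P(H) ≈ 0.0424

With H the event that the water sample is contaminated, the joint likelihood of the observed sequence is P(data|H) = 0.099·0.099·0.901 = 0.0088307 and P(data|¬H) = 0.97·0.97·0.03 = 0.028227.
Bayes: P(H|data) = 0.124·0.0088307 / (0.124·0.0088307 + 0.876·0.028227) = 0.0010950/0.025822 = 0.0424.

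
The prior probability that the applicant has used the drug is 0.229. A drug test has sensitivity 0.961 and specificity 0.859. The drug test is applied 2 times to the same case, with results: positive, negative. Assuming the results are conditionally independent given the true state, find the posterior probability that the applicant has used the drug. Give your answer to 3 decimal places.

With H the event that the applicant has used the drug, the joint likelihood of the observed sequence is P(data|H) = 0.961·0.039 = 0.037479 and P(data|¬H) = 0.141·0.859 = 0.12112.
Bayes: P(H|data) = 0.229·0.037479 / (0.229·0.037479 + 0.771·0.12112) = 0.0085827/0.10197 = 0.0842.

Posterior P(H) ≈ 0.084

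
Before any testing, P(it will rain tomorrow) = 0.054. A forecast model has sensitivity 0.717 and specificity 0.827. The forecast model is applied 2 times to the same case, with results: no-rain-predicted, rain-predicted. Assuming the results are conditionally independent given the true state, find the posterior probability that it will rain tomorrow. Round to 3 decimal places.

Posterior P(H) ≈ 0.075

Let H be the event that it will rain tomorrow; start with P(H) = 0.054. P('rain-predicted'|H) = 0.717, P('rain-predicted'|¬H) = 0.173.
Update on result 1 ('no-rain-predicted'): P(H) ← 0.283·0.0540 / (0.283·0.0540 + 0.827·0.9460) = 0.015282/0.79762 = 0.0192.
Update on result 2 ('rain-predicted'): P(H) ← 0.717·0.0192 / (0.717·0.0192 + 0.173·0.9808) = 0.013737/0.18342 = 0.0749.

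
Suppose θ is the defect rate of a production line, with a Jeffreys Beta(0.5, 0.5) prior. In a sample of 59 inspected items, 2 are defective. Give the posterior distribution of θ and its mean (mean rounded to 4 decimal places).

Posterior: Beta(2.5, 57.5); mean ≈ 0.0417

Observing 2 successes and 57 failures updates Beta(0.5, 0.5) by adding the success and failure counts to the two shape parameters: α = 0.5+2 = 2.5, β = 0.5+57 = 57.5.
Posterior mean = α/(α+β) = 2.5/60 = 0.0417.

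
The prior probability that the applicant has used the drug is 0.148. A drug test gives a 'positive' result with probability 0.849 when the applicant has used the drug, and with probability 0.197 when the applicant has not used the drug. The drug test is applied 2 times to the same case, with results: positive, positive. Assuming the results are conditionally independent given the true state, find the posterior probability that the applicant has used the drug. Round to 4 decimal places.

Posterior P(H) ≈ 0.7634

Let H be the event that the applicant has used the drug; start with P(H) = 0.148. P('positive'|H) = 0.849, P('positive'|¬H) = 0.197.
Update on result 1 ('positive'): P(H) ← 0.849·0.1480 / (0.849·0.1480 + 0.197·0.8520) = 0.12565/0.29350 = 0.4281.
Update on result 2 ('positive'): P(H) ← 0.849·0.4281 / (0.849·0.4281 + 0.197·0.5719) = 0.36348/0.47614 = 0.7634.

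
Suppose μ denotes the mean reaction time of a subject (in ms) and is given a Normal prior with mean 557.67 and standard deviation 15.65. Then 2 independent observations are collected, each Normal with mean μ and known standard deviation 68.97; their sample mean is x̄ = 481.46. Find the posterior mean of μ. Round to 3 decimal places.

With known σ, the Normal prior is conjugate. Weight on the data is w = (n/σ²)/(n/σ² + 1/τ₀²) = 0.00042045/(0.00042045+0.00408292) = 0.093362.
Posterior mean = w·x̄ + (1−w)·μ₀ = 0.093362·481.46 + 0.90664·557.67 = 550.555.

Posterior mean ≈ 550.555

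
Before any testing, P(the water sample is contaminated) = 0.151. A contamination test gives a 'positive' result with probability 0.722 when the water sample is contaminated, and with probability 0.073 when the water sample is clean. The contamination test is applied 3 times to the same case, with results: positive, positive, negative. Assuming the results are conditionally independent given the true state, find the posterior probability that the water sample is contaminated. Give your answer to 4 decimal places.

Posterior P(H) ≈ 0.8392

With H the event that the water sample is contaminated, the joint likelihood of the observed sequence is P(data|H) = 0.722·0.722·0.278 = 0.14492 and P(data|¬H) = 0.073·0.073·0.927 = 0.0049400.
Bayes: P(H|data) = 0.151·0.14492 / (0.151·0.14492 + 0.849·0.0049400) = 0.021882/0.026077 = 0.8392.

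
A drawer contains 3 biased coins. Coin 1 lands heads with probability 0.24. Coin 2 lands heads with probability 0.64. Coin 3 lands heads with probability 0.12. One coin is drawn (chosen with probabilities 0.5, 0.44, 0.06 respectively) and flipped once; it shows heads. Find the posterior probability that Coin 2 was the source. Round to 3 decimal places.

Tabulate prior·likelihood by source: [1] prior 0.5, lik 0.24, product 0.1200; [2] prior 0.44, lik 0.64, product 0.2816; [3] prior 0.06, lik 0.12, product 0.007200.
Normalizing constant = 0.40880; the posterior for Coin 2 is its product over the sum, 0.2816/0.40880 = 0.689.

Posterior probability ≈ 0.689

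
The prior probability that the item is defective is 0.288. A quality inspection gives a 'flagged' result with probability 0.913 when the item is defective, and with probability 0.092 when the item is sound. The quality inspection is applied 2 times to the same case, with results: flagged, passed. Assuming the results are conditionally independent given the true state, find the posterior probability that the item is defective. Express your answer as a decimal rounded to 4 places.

With H the event that the item is defective, the joint likelihood of the observed sequence is P(data|H) = 0.913·0.087 = 0.079431 and P(data|¬H) = 0.092·0.908 = 0.083536.
Bayes: P(H|data) = 0.288·0.079431 / (0.288·0.079431 + 0.712·0.083536) = 0.022876/0.082354 = 0.2778.

Posterior P(H) ≈ 0.2778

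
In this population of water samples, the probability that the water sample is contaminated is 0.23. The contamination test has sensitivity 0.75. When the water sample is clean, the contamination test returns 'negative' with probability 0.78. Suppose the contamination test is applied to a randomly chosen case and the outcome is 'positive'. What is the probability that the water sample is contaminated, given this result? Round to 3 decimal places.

P(H | E) ≈ 0.505

Let H be the event that the water sample is contaminated. P(H) = 0.23, so P(¬H) = 0.77. With E the 'positive' result, P(E|H) = 0.75 and P(E|¬H) = 0.22.
P(E) = 0.75·0.23 + 0.22·0.77 = 0.17250 + 0.16940 = 0.34190.
By Bayes' theorem, P(H|E) = 0.17250 / 0.34190 = 0.505.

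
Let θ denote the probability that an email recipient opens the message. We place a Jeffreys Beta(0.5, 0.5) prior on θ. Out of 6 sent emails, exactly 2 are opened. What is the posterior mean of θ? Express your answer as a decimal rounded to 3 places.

Posterior mean ≈ 0.357

Observing 2 successes and 4 failures updates Beta(0.5, 0.5) by adding the success and failure counts to the two shape parameters: α = 0.5+2 = 2.5, β = 0.5+4 = 4.5.
E[θ | data] = 2.5/(2.5+4.5) = 0.357.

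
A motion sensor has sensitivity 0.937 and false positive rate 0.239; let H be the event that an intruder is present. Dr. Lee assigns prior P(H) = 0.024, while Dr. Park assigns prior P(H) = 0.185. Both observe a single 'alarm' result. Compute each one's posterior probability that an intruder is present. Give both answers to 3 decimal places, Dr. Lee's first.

Dr. Lee: 0.088; Dr. Park: 0.471

The likelihood ratio for an 'alarm' result is 0.937/0.239 = 3.9205.
Dr. Lee: prior odds 0.024/0.976 = 0.024590; posterior odds 0.096406; posterior probability 0.088.
Dr. Park: prior odds 0.185/0.815 = 0.22699; posterior odds 0.88993; posterior probability 0.471.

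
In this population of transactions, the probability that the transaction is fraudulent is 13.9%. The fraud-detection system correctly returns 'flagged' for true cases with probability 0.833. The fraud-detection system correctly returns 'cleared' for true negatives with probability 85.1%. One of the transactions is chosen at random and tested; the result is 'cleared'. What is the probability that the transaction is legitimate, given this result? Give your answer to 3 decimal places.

Write H for 'the transaction is fraudulent'. Prior odds H:¬H = 0.139/0.861 = 0.16144. For the 'cleared' outcome, the likelihood ratio is 0.167/0.851 = 0.19624.
Posterior odds = 0.16144 × 0.19624 = 0.031681, so P(H|E) = 0.031681/(1+0.031681) = 0.031. Then P(¬H|E) = 1 − 0.031 = 0.969.

P(¬H | E) ≈ 0.969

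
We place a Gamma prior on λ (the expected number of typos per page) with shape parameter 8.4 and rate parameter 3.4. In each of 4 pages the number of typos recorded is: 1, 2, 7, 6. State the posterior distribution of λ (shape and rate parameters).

The Poisson likelihood adds the total count to the shape and the number of exposure periods to the rate. Here ∑xᵢ = 16 and n = 4, so shape 8.4→24.4 and rate 3.4→7.4.

Posterior: Gamma(shape=24.4, rate=7.4)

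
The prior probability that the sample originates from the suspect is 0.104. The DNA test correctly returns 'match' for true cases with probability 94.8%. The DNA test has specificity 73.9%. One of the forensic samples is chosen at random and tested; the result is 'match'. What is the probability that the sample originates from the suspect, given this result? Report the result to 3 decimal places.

Write H for 'the sample originates from the suspect'. Prior odds H:¬H = 0.104/0.896 = 0.11607. For the 'match' outcome, the likelihood ratio is 0.948/0.261 = 3.6322.
Posterior odds = 0.11607 × 3.6322 = 0.42159, so P(H|E) = 0.42159/(1+0.42159) = 0.297.

P(H | E) ≈ 0.297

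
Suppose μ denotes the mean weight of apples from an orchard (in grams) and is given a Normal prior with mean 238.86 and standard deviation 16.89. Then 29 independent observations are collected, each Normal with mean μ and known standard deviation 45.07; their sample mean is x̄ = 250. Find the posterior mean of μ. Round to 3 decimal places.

With known σ, the Normal prior is conjugate. Weight on the data is w = (n/σ²)/(n/σ² + 1/τ₀²) = 0.0142765/(0.0142765+0.00350543) = 0.80287.
Posterior mean = w·x̄ + (1−w)·μ₀ = 0.80287·250 + 0.19713·238.86 = 247.804.

Posterior mean ≈ 247.804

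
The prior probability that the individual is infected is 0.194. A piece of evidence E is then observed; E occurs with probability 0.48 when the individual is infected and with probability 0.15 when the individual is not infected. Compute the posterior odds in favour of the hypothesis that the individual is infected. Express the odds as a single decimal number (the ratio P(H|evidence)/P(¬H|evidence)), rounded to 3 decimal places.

Posterior odds ≈ 0.770

Prior odds = 0.194/(1−0.194) = 0.24069. In log-odds, ln(0.24069) = -1.4242.
Add log likelihood ratio: ln(3.2000) = 1.1632.
Posterior log-odds = -0.26107, so posterior odds = exp(-0.26107) = 0.77022.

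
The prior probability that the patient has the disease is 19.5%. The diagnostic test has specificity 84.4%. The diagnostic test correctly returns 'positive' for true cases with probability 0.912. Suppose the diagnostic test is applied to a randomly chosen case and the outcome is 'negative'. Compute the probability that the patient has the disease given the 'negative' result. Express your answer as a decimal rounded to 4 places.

Write H for 'the patient has the disease'. Prior odds H:¬H = 0.195/0.805 = 0.24224. For the 'negative' outcome, the likelihood ratio is 0.088/0.844 = 0.10427.
Posterior odds = 0.24224 × 0.10427 = 0.025257, so P(H|E) = 0.025257/(1+0.025257) = 0.0246.

P(H | E) ≈ 0.0246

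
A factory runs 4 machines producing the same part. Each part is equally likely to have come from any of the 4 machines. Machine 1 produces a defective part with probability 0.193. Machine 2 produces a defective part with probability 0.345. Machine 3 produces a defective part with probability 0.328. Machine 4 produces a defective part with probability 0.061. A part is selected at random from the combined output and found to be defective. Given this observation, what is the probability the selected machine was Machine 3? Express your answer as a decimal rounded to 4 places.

Posterior probability ≈ 0.3538

P(defective|M1) = 0.193; P(defective|M2) = 0.345; P(defective|M3) = 0.328; P(defective|M4) = 0.061.
Prior × likelihood for each source: 0.25·0.193=0.04825, 0.25·0.345=0.08625, 0.25·0.328=0.08200, 0.25·0.061=0.01525. Summing gives P(defective) = 0.23175.
P(Machine 3 | defective) = 0.08200 / 0.23175 = 0.3538.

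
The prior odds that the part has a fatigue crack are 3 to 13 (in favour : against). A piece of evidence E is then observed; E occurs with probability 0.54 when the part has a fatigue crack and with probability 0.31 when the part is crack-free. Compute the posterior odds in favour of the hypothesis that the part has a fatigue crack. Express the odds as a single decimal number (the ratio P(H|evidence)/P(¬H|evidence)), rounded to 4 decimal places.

Prior odds = 3/13 = 0.23077.
Likelihood ratio for E = 0.54/0.31 = 1.7419.
Posterior odds = prior odds × LR = 0.40199.

Posterior odds ≈ 0.4020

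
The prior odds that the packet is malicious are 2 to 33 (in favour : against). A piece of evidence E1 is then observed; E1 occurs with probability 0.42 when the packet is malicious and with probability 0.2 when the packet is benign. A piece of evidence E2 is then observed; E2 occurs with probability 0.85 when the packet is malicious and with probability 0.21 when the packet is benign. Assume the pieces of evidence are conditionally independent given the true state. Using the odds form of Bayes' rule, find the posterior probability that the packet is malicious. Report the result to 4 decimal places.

Prior odds = 2/33 = 0.060606.
Likelihood ratio for E1 = 0.42/0.2 = 2.1000.
Likelihood ratio for E2 = 0.85/0.21 = 4.0476.
Posterior odds = prior odds × LR₁ × LR₂ = 0.51515.
Posterior probability = odds/(1+odds) = 0.51515/1.5152 = 0.3400.

Posterior probability ≈ 0.3400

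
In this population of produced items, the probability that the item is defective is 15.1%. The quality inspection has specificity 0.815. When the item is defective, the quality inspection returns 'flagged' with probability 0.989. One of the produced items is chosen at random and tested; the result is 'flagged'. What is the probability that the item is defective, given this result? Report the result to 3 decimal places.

Write H for 'the item is defective'. Prior odds H:¬H = 0.151/0.849 = 0.17786. For the 'flagged' outcome, the likelihood ratio is 0.989/0.185 = 5.3459.
Posterior odds = 0.17786 × 5.3459 = 0.95081, so P(H|E) = 0.95081/(1+0.95081) = 0.487.

P(H | E) ≈ 0.487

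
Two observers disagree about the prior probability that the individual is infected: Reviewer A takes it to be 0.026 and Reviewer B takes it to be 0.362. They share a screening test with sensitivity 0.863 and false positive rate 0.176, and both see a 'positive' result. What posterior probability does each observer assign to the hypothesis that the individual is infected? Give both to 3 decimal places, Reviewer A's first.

Reviewer A: 0.116; Reviewer B: 0.736

The likelihood ratio for a 'positive' result is 0.863/0.176 = 4.9034.
Reviewer A: prior odds 0.026/0.974 = 0.026694; posterior odds 0.13089; posterior probability 0.116.
Reviewer B: prior odds 0.362/0.638 = 0.56740; posterior odds 2.7822; posterior probability 0.736.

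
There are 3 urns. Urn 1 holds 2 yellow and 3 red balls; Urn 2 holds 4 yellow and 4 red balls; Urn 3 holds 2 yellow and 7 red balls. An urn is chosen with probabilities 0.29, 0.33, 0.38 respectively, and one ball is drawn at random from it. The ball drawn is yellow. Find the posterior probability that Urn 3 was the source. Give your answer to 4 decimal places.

Posterior probability ≈ 0.2311

Tabulate prior·likelihood by source: [1] prior 0.29, lik 0.4, product 0.1160; [2] prior 0.33, lik 0.5, product 0.1650; [3] prior 0.38, lik 0.2222, product 0.08444.
Normalizing constant = 0.36544; the posterior for Urn 3 is its product over the sum, 0.08444/0.36544 = 0.2311.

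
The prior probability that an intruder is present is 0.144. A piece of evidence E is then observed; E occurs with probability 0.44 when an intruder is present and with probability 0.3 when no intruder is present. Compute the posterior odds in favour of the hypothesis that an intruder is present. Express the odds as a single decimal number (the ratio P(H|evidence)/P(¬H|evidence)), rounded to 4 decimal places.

Posterior odds ≈ 0.2467

Prior odds = 0.144/(1−0.144) = 0.16822. In log-odds, ln(0.16822) = -1.7825.
Add log likelihood ratio: ln(1.4667) = 0.38299.
Posterior log-odds = -1.3995, so posterior odds = exp(-1.3995) = 0.24673.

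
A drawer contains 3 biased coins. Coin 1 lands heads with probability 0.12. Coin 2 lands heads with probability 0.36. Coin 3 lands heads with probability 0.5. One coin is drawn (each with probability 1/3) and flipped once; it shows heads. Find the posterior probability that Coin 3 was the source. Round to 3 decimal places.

Tabulate prior·likelihood by source: [1] prior 0.333333, lik 0.12, product 0.04000; [2] prior 0.333333, lik 0.36, product 0.1200; [3] prior 0.333333, lik 0.5, product 0.1667.
Normalizing constant = 0.32667; the posterior for Coin 3 is its product over the sum, 0.1667/0.32667 = 0.510.

Posterior probability ≈ 0.510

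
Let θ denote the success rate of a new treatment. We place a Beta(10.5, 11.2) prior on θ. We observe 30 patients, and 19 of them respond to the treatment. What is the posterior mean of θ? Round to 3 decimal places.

Observing 19 successes and 11 failures updates Beta(10.5, 11.2) by adding the success and failure counts to the two shape parameters: α = 10.5+19 = 29.5, β = 11.2+11 = 22.2.
E[θ | data] = 29.5/(29.5+22.2) = 0.571.

Posterior mean ≈ 0.571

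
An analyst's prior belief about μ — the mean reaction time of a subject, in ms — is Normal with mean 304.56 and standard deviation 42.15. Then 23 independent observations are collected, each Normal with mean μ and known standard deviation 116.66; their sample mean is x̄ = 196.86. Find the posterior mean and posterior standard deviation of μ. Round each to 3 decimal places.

Posterior mean ≈ 223.768; posterior SD ≈ 21.068

Prior precision 1/τ₀² = 1/42.15² = 0.00056287; data precision n/σ² = 23/116.66² = 0.00168999.
Posterior precision = 0.00056287 + 0.00168999 = 0.00225285, giving posterior SD = 1/√0.00225285 = 21.068.
Posterior mean = (0.00056287·304.56 + 0.00168999·196.86) / 0.00225285 = 223.768.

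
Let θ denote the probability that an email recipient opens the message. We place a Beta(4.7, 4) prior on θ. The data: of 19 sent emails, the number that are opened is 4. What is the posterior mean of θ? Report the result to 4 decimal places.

Posterior mean ≈ 0.3141

The binomial likelihood is conjugate to the Beta prior: with 4 successes and 15 failures, the posterior is Beta(4.7+4, 4+15) = Beta(8.7, 19).
Posterior mean = α/(α+β) = 8.7/27.7 = 0.3141.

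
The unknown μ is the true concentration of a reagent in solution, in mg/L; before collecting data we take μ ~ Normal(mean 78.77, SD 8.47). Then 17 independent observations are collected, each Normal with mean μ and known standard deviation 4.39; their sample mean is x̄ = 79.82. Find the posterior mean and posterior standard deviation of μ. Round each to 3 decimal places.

Posterior mean ≈ 79.804; posterior SD ≈ 1.056

With known σ, the Normal prior is conjugate. Weight on the data is w = (n/σ²)/(n/σ² + 1/τ₀²) = 0.882104/(0.882104+0.0139391) = 0.98444.
Posterior mean = w·x̄ + (1−w)·μ₀ = 0.98444·79.82 + 0.015556·78.77 = 79.804. Posterior variance = 1/(0.882104+0.0139391) = 1.11602, so SD = 1.056.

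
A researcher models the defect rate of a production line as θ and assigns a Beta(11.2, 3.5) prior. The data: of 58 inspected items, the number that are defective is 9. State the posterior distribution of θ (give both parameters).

Posterior: Beta(20.2, 52.5)

The binomial likelihood is conjugate to the Beta prior: with 9 successes and 49 failures, the posterior is Beta(11.2+9, 3.5+49) = Beta(20.2, 52.5).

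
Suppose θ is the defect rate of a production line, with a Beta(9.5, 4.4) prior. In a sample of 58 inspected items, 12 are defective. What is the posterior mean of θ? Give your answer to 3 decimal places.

Posterior mean ≈ 0.299

The binomial likelihood is conjugate to the Beta prior: with 12 successes and 46 failures, the posterior is Beta(9.5+12, 4.4+46) = Beta(21.5, 50.4).
Posterior mean = α/(α+β) = 21.5/71.9 = 0.299.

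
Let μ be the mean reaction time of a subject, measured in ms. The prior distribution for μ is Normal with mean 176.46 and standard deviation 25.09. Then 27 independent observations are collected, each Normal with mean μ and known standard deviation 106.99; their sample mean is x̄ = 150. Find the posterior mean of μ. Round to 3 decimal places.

With known σ, the Normal prior is conjugate. Weight on the data is w = (n/σ²)/(n/σ² + 1/τ₀²) = 0.00235873/(0.00235873+0.00158854) = 0.59756.
Posterior mean = w·x̄ + (1−w)·μ₀ = 0.59756·150 + 0.40244·176.46 = 160.649.

Posterior mean ≈ 160.649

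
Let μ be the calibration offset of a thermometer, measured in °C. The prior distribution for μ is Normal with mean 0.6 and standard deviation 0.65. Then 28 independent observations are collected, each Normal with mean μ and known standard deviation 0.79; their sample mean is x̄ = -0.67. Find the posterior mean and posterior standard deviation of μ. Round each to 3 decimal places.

Posterior mean ≈ -0.606; posterior SD ≈ 0.146

With known σ, the Normal prior is conjugate. Weight on the data is w = (n/σ²)/(n/σ² + 1/τ₀²) = 44.8646/(44.8646+2.36686) = 0.94989.
Posterior mean = w·x̄ + (1−w)·μ₀ = 0.94989·-0.67 + 0.050112·0.6 = -0.606. Posterior variance = 1/(44.8646+2.36686) = 0.0211723, so SD = 0.146.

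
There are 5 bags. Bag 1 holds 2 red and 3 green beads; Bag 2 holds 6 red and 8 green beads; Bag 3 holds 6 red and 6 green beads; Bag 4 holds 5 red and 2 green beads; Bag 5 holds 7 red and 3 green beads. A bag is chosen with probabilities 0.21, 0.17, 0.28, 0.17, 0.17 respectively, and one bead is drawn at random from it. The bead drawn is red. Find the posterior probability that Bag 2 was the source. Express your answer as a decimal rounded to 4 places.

Posterior probability ≈ 0.1356

Tabulate prior·likelihood by source: [1] prior 0.21, lik 0.4, product 0.08400; [2] prior 0.17, lik 0.4286, product 0.07286; [3] prior 0.28, lik 0.5, product 0.1400; [4] prior 0.17, lik 0.7143, product 0.1214; [5] prior 0.17, lik 0.7, product 0.1190.
Normalizing constant = 0.53729; the posterior for Bag 2 is its product over the sum, 0.07286/0.53729 = 0.1356.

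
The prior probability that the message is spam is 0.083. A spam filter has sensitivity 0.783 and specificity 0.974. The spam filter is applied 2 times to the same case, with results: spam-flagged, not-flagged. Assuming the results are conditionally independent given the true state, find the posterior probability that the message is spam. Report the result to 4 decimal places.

Posterior P(H) ≈ 0.3778

With H the event that the message is spam, the joint likelihood of the observed sequence is P(data|H) = 0.783·0.217 = 0.16991 and P(data|¬H) = 0.026·0.974 = 0.025324.
Bayes: P(H|data) = 0.083·0.16991 / (0.083·0.16991 + 0.917·0.025324) = 0.014103/0.037325 = 0.3778.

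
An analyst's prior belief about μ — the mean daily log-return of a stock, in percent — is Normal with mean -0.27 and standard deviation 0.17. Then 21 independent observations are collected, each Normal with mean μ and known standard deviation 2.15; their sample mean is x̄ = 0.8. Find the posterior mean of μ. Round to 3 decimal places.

Posterior mean ≈ -0.146

With known σ, the Normal prior is conjugate. Weight on the data is w = (n/σ²)/(n/σ² + 1/τ₀²) = 4.54300/(4.54300+34.6021) = 0.11606.
Posterior mean = w·x̄ + (1−w)·μ₀ = 0.11606·0.8 + 0.88394·-0.27 = -0.146.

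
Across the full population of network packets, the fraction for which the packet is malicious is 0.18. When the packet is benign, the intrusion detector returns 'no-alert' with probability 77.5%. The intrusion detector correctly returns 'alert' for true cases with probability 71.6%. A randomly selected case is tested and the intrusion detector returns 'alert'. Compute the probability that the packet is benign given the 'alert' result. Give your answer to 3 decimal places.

Write H for 'the packet is malicious'. Prior odds H:¬H = 0.18/0.82 = 0.21951. For the 'alert' outcome, the likelihood ratio is 0.716/0.225 = 3.1822.
Posterior odds = 0.21951 × 3.1822 = 0.69854, so P(H|E) = 0.69854/(1+0.69854) = 0.411. Then P(¬H|E) = 1 − 0.411 = 0.589.

P(¬H | E) ≈ 0.589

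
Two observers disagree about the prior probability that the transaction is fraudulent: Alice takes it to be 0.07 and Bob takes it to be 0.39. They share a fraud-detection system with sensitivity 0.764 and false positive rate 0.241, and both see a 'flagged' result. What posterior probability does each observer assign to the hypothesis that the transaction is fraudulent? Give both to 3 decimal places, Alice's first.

Alice: 0.193; Bob: 0.670

P('+'|H) = 0.764, P('+'|¬H) = 0.241.
Alice: numerator 0.764·0.07 = 0.053480; evidence = 0.053480+0.241·0.93 = 0.27761; posterior = 0.193.
Bob: numerator 0.764·0.39 = 0.29796; evidence = 0.29796+0.241·0.61 = 0.44497; posterior = 0.670.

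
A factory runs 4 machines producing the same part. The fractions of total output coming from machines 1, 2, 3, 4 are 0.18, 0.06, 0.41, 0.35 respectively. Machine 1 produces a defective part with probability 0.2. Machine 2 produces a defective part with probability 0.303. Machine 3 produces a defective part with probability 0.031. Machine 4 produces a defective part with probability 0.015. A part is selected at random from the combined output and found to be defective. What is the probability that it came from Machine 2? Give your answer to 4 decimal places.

Posterior probability ≈ 0.2520

Tabulate prior·likelihood by source: [1] prior 0.18, lik 0.2, product 0.03600; [2] prior 0.06, lik 0.303, product 0.01818; [3] prior 0.41, lik 0.031, product 0.01271; [4] prior 0.35, lik 0.015, product 0.005250.
Normalizing constant = 0.072140; the posterior for Machine 2 is its product over the sum, 0.01818/0.072140 = 0.2520.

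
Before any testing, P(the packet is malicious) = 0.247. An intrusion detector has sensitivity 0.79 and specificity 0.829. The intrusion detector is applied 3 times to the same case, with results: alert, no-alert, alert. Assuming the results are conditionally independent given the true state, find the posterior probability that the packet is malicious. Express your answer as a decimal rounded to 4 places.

Posterior P(H) ≈ 0.6394

Let H be the event that the packet is malicious; start with P(H) = 0.247. P('alert'|H) = 0.79, P('alert'|¬H) = 0.171.
Update on result 1 ('alert'): P(H) ← 0.79·0.2470 / (0.79·0.2470 + 0.171·0.7530) = 0.19513/0.32389 = 0.6025.
Update on result 2 ('no-alert'): P(H) ← 0.21·0.6025 / (0.21·0.6025 + 0.829·0.3975) = 0.12651/0.45608 = 0.2774.
Update on result 3 ('alert'): P(H) ← 0.79·0.2774 / (0.79·0.2774 + 0.171·0.7226) = 0.21914/0.34271 = 0.6394.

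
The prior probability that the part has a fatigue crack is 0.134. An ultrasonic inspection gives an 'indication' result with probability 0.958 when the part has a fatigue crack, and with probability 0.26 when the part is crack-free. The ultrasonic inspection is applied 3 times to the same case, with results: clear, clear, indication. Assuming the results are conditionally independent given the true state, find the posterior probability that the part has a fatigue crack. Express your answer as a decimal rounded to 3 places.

Posterior P(H) ≈ 0.002

Let H be the event that the part has a fatigue crack; start with P(H) = 0.134. P('indication'|H) = 0.958, P('indication'|¬H) = 0.26.
Update on result 1 ('clear'): P(H) ← 0.042·0.1340 / (0.042·0.1340 + 0.74·0.8660) = 0.0056280/0.64647 = 0.0087.
Update on result 2 ('clear'): P(H) ← 0.042·0.0087 / (0.042·0.0087 + 0.74·0.9913) = 0.00036564/0.73392 = 0.0005.
Update on result 3 ('indication'): P(H) ← 0.958·0.0005 / (0.958·0.0005 + 0.26·0.9995) = 0.00047728/0.26035 = 0.0018.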